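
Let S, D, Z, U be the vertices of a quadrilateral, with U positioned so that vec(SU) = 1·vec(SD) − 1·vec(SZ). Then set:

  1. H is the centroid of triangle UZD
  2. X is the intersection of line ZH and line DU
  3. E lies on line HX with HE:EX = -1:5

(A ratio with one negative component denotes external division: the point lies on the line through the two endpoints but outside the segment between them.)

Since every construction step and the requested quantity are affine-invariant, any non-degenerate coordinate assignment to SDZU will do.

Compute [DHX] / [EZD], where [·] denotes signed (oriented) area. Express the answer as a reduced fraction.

[DHX]:[EZD] = -4/7

Choose coordinates S = (0, 0), D = (1, 0), Z = (0, 1), U = (1, -1).
1. H is the centroid of triangle UZD ⇒ H = (2/3, 0)
2. X is the intersection of line ZH and line DU ⇒ X = (1, -1/2)
3. E lies on line HX with HE:EX = -1:5 ⇒ E = (7/12, 1/8)
2·[DHX] = 1/6, 2·[EZD] = -7/24
[DHX]:[EZD] = 1/6:-7/24 = -4/7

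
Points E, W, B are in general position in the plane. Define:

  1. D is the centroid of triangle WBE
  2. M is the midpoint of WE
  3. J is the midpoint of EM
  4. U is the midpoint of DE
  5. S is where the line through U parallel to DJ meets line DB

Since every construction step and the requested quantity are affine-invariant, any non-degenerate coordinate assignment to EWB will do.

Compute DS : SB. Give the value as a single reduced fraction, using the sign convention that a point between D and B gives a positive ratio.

Work in coordinates with E = (0, 0), W = (1, 0), B = (0, 1).
1. D is the centroid of triangle WBE ⇒ D = (1/3, 1/3)
2. M is the midpoint of WE ⇒ M = (1/2, 0)
3. J is the midpoint of EM ⇒ J = (1/4, 0)
4. U is the midpoint of DE ⇒ U = (1/6, 1/6)
5. S is where the line through U parallel to DJ meets line DB ⇒ S = (1/4, 1/2)
S = D + t·(B−D) with t = 1/4, so DS:SB = t:(1−t) = 1/4:3/4

DS:SB = 1/3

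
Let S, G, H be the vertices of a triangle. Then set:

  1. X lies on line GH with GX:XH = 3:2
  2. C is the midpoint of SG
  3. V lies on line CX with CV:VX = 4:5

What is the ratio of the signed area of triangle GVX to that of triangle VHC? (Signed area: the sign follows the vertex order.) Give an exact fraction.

Set S = (0, 0), G = (1, 0), H = (0, 1); any affine frame gives the same invariant.
1. X lies on line GH with GX:XH = 3:2 ⇒ X = (2/5, 3/5)
2. C is the midpoint of SG ⇒ C = (1/2, 0)
3. V lies on line CX with CV:VX = 4:5 ⇒ V = (41/90, 4/15)
2·[GVX] = -1/6, 2·[VHC] = 4/45
[GVX]:[VHC] = -1/6:4/45 = -15/8

[GVX]:[VHC] = -15/8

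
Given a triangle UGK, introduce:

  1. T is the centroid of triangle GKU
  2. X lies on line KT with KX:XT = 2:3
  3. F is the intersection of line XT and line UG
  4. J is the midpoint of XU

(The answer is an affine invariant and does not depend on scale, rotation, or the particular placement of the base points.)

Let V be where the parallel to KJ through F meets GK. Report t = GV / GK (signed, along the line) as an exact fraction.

Assign U = (0, 0), G = (1, 0), K = (0, 1) — the answer is frame-independent, so this choice is without loss of generality.
1. T is the centroid of triangle GKU ⇒ T = (1/3, 1/3)
2. X lies on line KT with KX:XT = 2:3 ⇒ X = (2/15, 11/15)
3. F is the intersection of line XT and line UG ⇒ F = (1/2, 0)
4. J is the midpoint of XU ⇒ J = (1/15, 11/30)
through F parallel to KJ: direction (1/15, -19/30); meets GK at V = (15/34, 19/34)
V = G + t·(K−G) with t = 19/34

t = 19/34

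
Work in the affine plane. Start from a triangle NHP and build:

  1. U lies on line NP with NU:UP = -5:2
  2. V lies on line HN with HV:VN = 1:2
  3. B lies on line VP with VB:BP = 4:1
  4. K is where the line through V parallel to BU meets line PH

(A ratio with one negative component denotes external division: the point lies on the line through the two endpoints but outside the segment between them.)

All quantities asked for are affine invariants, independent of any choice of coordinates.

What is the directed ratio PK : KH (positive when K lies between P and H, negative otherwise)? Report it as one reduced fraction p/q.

PK:KH = 20/13

Set N = (0, 0), H = (1, 0), P = (0, 1); any affine frame gives the same invariant.
1. U lies on line NP with NU:UP = -5:2 ⇒ U = (0, 5/3)
2. V lies on line HN with HV:VN = 1:2 ⇒ V = (2/3, 0)
3. B lies on line VP with VB:BP = 4:1 ⇒ B = (2/15, 4/5)
4. K is where the line through V parallel to BU meets line PH ⇒ K = (20/33, 13/33)
K = P + t·(H−P) with t = 20/33, so PK:KH = t:(1−t) = 20/33:13/33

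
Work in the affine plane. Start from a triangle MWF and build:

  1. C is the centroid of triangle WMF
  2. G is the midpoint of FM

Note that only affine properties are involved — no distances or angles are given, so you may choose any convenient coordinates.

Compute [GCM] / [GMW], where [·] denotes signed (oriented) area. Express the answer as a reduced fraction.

Work in coordinates with M = (0, 0), W = (1, 0), F = (0, 1).
1. C is the centroid of triangle WMF ⇒ C = (1/3, 1/3)
2. G is the midpoint of FM ⇒ G = (0, 1/2)
2·[GCM] = -1/6, 2·[GMW] = 1/2
[GCM]:[GMW] = -1/6:1/2 = -1/3

[GCM]:[GMW] = -1/3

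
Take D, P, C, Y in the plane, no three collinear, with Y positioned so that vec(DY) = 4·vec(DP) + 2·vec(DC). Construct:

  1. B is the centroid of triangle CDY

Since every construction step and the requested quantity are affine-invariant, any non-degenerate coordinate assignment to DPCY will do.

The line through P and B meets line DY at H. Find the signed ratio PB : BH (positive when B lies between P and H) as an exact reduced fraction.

Choose coordinates D = (0, 0), P = (1, 0), C = (0, 1), Y = (4, 2).
1. B is the centroid of triangle CDY ⇒ B = (4/3, 1)
line PB meets DY at H = (6/5, 3/5)
B = P + t·(H−P) with t = 5/3, so PB:BH = 5/3:-2/3

PB:BH = -5/2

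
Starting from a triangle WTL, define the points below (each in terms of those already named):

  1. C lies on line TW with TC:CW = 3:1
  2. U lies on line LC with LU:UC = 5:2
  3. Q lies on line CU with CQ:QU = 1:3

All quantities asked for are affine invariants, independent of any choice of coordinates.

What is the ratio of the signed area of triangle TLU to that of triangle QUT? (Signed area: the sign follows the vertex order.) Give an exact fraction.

[TLU]:[QUT] = -10/3

Work in coordinates with W = (0, 0), T = (1, 0), L = (0, 1).
1. C lies on line TW with TC:CW = 3:1 ⇒ C = (1/4, 0)
2. U lies on line LC with LU:UC = 5:2 ⇒ U = (5/28, 2/7)
3. Q lies on line CU with CQ:QU = 1:3 ⇒ Q = (13/56, 1/14)
2·[TLU] = 15/28, 2·[QUT] = -9/56
[TLU]:[QUT] = 15/28:-9/56 = -10/3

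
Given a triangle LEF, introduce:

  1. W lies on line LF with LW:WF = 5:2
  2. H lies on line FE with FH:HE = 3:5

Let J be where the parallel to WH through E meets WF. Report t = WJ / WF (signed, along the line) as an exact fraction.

Work in coordinates with L = (0, 0), E = (1, 0), F = (0, 1).
1. W lies on line LF with LW:WF = 5:2 ⇒ W = (0, 5/7)
2. H lies on line FE with FH:HE = 3:5 ⇒ H = (3/8, 5/8)
through E parallel to WH: direction (3/8, -5/56); meets WF at J = (0, 5/21)
J = W + t·(F−W) with t = -5/3

t = -5/3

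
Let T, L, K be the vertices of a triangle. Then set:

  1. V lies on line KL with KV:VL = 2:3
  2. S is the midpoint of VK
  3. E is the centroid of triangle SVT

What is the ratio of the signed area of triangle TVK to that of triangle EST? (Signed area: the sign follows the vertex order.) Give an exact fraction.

[TVK]:[EST] = 6

Choose coordinates T = (0, 0), L = (1, 0), K = (0, 1).
1. V lies on line KL with KV:VL = 2:3 ⇒ V = (2/5, 3/5)
2. S is the midpoint of VK ⇒ S = (1/5, 4/5)
3. E is the centroid of triangle SVT ⇒ E = (1/5, 7/15)
2·[TVK] = 2/5, 2·[EST] = 1/15
[TVK]:[EST] = 2/5:1/15 = 6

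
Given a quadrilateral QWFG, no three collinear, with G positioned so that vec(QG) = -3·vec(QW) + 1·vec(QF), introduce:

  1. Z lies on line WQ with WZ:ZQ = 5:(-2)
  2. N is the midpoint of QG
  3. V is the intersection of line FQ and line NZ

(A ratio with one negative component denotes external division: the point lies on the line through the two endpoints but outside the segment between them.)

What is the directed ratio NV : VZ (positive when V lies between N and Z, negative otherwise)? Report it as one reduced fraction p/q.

Assign Q = (0, 0), W = (1, 0), F = (0, 1), G = (-3, 1) — the answer is frame-independent, so this choice is without loss of generality.
1. Z lies on line WQ with WZ:ZQ = 5:(-2) ⇒ Z = (-2/3, 0)
2. N is the midpoint of QG ⇒ N = (-3/2, 1/2)
3. V is the intersection of line FQ and line NZ ⇒ V = (0, -2/5)
V = N + t·(Z−N) with t = 9/5, so NV:VZ = t:(1−t) = 9/5:-4/5

NV:VZ = -9/4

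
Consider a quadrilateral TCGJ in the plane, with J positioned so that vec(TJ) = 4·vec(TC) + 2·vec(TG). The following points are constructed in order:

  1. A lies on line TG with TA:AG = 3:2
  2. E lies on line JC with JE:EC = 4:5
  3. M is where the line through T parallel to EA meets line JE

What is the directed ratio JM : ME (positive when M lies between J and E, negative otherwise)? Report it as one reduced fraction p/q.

JM:ME = -37/18

Assign T = (0, 0), C = (1, 0), G = (0, 1), J = (4, 2) — the answer is frame-independent, so this choice is without loss of generality.
1. A lies on line TG with TA:AG = 3:2 ⇒ A = (0, 3/5)
2. E lies on line JC with JE:EC = 4:5 ⇒ E = (8/3, 10/9)
3. M is where the line through T parallel to EA meets line JE ⇒ M = (80/57, 46/171)
M = J + t·(E−J) with t = 37/19, so JM:ME = t:(1−t) = 37/19:-18/19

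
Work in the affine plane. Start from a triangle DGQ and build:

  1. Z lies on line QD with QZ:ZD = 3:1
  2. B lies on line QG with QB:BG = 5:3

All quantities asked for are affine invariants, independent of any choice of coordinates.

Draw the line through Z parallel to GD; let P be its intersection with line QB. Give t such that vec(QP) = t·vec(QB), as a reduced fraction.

Assign D = (0, 0), G = (1, 0), Q = (0, 1) — the answer is frame-independent, so this choice is without loss of generality.
1. Z lies on line QD with QZ:ZD = 3:1 ⇒ Z = (0, 1/4)
2. B lies on line QG with QB:BG = 5:3 ⇒ B = (5/8, 3/8)
through Z parallel to GD: direction (-1, 0); meets QB at P = (3/4, 1/4)
P = Q + t·(B−Q) with t = 6/5

t = 6/5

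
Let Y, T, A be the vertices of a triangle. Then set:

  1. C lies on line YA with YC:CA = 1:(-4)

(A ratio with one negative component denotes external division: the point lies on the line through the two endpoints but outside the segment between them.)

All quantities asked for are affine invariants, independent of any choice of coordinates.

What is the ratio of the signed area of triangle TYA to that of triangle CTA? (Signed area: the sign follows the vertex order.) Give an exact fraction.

Assign Y = (0, 0), T = (1, 0), A = (0, 1) — the answer is frame-independent, so this choice is without loss of generality.
1. C lies on line YA with YC:CA = 1:(-4) ⇒ C = (0, -1/3)
2·[TYA] = -1, 2·[CTA] = 4/3
[TYA]:[CTA] = -1:4/3 = -3/4

[TYA]:[CTA] = -3/4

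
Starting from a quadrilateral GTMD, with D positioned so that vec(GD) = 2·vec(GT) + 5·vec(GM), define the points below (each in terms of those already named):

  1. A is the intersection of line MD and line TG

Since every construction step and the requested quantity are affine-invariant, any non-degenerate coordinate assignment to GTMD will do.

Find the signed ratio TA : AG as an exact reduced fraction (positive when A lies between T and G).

TA:AG = -3

Work in coordinates with G = (0, 0), T = (1, 0), M = (0, 1), D = (2, 5).
1. A is the intersection of line MD and line TG ⇒ A = (-1/2, 0)
A = T + t·(G−T) with t = 3/2, so TA:AG = t:(1−t) = 3/2:-1/2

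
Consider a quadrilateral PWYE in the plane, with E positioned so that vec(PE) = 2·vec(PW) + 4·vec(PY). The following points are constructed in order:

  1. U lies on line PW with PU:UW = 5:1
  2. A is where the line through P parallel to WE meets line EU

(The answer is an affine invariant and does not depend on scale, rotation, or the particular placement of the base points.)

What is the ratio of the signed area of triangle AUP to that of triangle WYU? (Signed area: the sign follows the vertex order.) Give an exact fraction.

[AUP]:[WYU] = 100

Choose coordinates P = (0, 0), W = (1, 0), Y = (0, 1), E = (2, 4).
1. U lies on line PW with PU:UW = 5:1 ⇒ U = (5/6, 0)
2. A is where the line through P parallel to WE meets line EU ⇒ A = (-5, -20)
2·[AUP] = 50/3, 2·[WYU] = 1/6
[AUP]:[WYU] = 50/3:1/6 = 100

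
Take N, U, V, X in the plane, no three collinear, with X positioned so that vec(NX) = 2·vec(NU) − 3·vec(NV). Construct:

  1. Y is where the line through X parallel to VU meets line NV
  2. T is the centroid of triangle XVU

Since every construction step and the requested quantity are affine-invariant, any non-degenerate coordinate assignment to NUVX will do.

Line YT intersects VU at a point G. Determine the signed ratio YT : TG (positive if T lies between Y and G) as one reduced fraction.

YT:TG = 2

Assign N = (0, 0), U = (1, 0), V = (0, 1), X = (2, -3) — the answer is frame-independent, so this choice is without loss of generality.
1. Y is where the line through X parallel to VU meets line NV ⇒ Y = (0, -1)
2. T is the centroid of triangle XVU ⇒ T = (1, -2/3)
line YT meets VU at G = (3/2, -1/2)
T = Y + t·(G−Y) with t = 2/3, so YT:TG = 2/3:1/3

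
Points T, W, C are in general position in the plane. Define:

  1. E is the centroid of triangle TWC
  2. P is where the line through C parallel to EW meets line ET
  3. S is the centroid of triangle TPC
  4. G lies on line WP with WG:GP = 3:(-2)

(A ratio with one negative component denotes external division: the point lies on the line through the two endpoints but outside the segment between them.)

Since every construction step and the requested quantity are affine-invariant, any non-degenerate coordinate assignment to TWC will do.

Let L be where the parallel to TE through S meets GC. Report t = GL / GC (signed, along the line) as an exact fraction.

t = 5/3

Set T = (0, 0), W = (1, 0), C = (0, 1); any affine frame gives the same invariant.
1. E is the centroid of triangle TWC ⇒ E = (1/3, 1/3)
2. P is where the line through C parallel to EW meets line ET ⇒ P = (2/3, 2/3)
3. S is the centroid of triangle TPC ⇒ S = (2/9, 5/9)
4. G lies on line WP with WG:GP = 3:(-2) ⇒ G = (0, 2)
through S parallel to TE: direction (1/3, 1/3); meets GC at L = (0, 1/3)
L = G + t·(C−G) with t = 5/3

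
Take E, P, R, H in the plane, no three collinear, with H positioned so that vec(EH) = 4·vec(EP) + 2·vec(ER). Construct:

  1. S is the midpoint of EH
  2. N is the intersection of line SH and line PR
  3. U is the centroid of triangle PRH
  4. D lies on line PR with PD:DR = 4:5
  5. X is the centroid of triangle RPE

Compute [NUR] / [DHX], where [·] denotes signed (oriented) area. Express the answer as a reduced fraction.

Assign E = (0, 0), P = (1, 0), R = (0, 1), H = (4, 2) — the answer is frame-independent, so this choice is without loss of generality.
1. S is the midpoint of EH ⇒ S = (2, 1)
2. N is the intersection of line SH and line PR ⇒ N = (2/3, 1/3)
3. U is the centroid of triangle PRH ⇒ U = (5/3, 1)
4. D lies on line PR with PD:DR = 4:5 ⇒ D = (5/9, 4/9)
5. X is the centroid of triangle RPE ⇒ X = (1/3, 1/3)
2·[NUR] = 10/9, 2·[DHX] = -1/27
[NUR]:[DHX] = 10/9:-1/27 = -30

[NUR]:[DHX] = -30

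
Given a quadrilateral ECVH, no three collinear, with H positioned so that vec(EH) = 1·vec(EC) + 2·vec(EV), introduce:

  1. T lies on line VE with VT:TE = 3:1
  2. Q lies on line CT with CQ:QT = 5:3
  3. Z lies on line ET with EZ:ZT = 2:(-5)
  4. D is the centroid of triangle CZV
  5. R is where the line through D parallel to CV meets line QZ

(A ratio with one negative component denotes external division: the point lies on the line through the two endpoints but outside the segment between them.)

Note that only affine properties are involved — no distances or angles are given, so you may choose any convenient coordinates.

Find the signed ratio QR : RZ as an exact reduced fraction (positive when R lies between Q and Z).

Work in coordinates with E = (0, 0), C = (1, 0), V = (0, 1), H = (1, 2).
1. T lies on line VE with VT:TE = 3:1 ⇒ T = (0, 1/4)
2. Q lies on line CT with CQ:QT = 5:3 ⇒ Q = (3/8, 5/32)
3. Z lies on line ET with EZ:ZT = 2:(-5) ⇒ Z = (0, -1/6)
4. D is the centroid of triangle CZV ⇒ D = (1/3, 5/18)
5. R is where the line through D parallel to CV meets line QZ ⇒ R = (28/67, 233/1206)
R = Q + t·(Z−Q) with t = -23/201, so QR:RZ = t:(1−t) = -23/201:224/201

QR:RZ = -23/224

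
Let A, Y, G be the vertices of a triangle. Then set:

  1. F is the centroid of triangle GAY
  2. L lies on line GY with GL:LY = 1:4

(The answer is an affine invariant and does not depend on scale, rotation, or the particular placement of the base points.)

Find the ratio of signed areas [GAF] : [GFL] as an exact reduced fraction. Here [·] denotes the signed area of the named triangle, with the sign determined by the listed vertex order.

[GAF]:[GFL] = 5

Choose coordinates A = (0, 0), Y = (1, 0), G = (0, 1).
1. F is the centroid of triangle GAY ⇒ F = (1/3, 1/3)
2. L lies on line GY with GL:LY = 1:4 ⇒ L = (1/5, 4/5)
2·[GAF] = 1/3, 2·[GFL] = 1/15
[GAF]:[GFL] = 1/3:1/15 = 5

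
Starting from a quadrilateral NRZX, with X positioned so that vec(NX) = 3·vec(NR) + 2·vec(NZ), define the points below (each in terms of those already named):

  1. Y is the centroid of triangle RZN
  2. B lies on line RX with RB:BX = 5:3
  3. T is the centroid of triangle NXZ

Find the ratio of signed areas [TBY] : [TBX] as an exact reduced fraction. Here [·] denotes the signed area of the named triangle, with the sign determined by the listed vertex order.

[TBY]:[TBX] = -8/9

Set N = (0, 0), R = (1, 0), Z = (0, 1), X = (3, 2); any affine frame gives the same invariant.
1. Y is the centroid of triangle RZN ⇒ Y = (1/3, 1/3)
2. B lies on line RX with RB:BX = 5:3 ⇒ B = (9/4, 5/4)
3. T is the centroid of triangle NXZ ⇒ T = (1, 1)
2·[TBY] = -2/3, 2·[TBX] = 3/4
[TBY]:[TBX] = -2/3:3/4 = -8/9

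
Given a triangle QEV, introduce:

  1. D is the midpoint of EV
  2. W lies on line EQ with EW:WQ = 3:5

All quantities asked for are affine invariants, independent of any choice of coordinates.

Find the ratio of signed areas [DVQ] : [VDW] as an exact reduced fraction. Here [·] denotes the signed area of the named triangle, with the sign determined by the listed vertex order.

Choose coordinates Q = (0, 0), E = (1, 0), V = (0, 1).
1. D is the midpoint of EV ⇒ D = (1/2, 1/2)
2. W lies on line EQ with EW:WQ = 3:5 ⇒ W = (5/8, 0)
2·[DVQ] = 1/2, 2·[VDW] = -3/16
[DVQ]:[VDW] = 1/2:-3/16 = -8/3

[DVQ]:[VDW] = -8/3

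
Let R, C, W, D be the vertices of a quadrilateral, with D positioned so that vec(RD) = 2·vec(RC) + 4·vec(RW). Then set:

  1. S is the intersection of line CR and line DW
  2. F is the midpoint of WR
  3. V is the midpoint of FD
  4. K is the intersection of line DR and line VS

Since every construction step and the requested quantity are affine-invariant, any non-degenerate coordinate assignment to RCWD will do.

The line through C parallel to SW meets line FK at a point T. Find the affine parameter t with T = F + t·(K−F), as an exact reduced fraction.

Assign R = (0, 0), C = (1, 0), W = (0, 1), D = (2, 4) — the answer is frame-independent, so this choice is without loss of generality.
1. S is the intersection of line CR and line DW ⇒ S = (-2/3, 0)
2. F is the midpoint of WR ⇒ F = (0, 1/2)
3. V is the midpoint of FD ⇒ V = (1, 9/4)
4. K is the intersection of line DR and line VS ⇒ K = (18/13, 36/13)
through C parallel to SW: direction (2/3, 1); meets FK at T = (-72/5, -231/10)
T = F + t·(K−F) with t = -52/5

t = -52/5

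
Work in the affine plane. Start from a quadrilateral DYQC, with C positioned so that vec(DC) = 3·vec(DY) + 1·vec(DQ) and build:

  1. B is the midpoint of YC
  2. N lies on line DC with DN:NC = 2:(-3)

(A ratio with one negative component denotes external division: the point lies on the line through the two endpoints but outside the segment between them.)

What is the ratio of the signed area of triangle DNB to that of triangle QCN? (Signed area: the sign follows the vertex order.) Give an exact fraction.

[DNB]:[QCN] = -1/9

Work in coordinates with D = (0, 0), Y = (1, 0), Q = (0, 1), C = (3, 1).
1. B is the midpoint of YC ⇒ B = (2, 1/2)
2. N lies on line DC with DN:NC = 2:(-3) ⇒ N = (-6, -2)
2·[DNB] = 1, 2·[QCN] = -9
[DNB]:[QCN] = 1:-9 = -1/9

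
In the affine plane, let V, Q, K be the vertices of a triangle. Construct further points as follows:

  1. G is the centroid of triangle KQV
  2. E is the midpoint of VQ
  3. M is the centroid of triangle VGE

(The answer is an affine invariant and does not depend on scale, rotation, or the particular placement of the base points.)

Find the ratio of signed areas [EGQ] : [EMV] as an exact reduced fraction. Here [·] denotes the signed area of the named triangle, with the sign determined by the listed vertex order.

Choose coordinates V = (0, 0), Q = (1, 0), K = (0, 1).
1. G is the centroid of triangle KQV ⇒ G = (1/3, 1/3)
2. E is the midpoint of VQ ⇒ E = (1/2, 0)
3. M is the centroid of triangle VGE ⇒ M = (5/18, 1/9)
2·[EGQ] = -1/6, 2·[EMV] = 1/18
[EGQ]:[EMV] = -1/6:1/18 = -3

[EGQ]:[EMV] = -3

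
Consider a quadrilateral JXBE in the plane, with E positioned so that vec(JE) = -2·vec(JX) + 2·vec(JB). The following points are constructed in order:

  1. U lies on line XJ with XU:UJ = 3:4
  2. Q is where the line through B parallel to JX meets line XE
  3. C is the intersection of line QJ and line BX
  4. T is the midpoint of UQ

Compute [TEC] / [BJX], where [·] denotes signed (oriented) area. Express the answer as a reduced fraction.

Work in coordinates with J = (0, 0), X = (1, 0), B = (0, 1), E = (-2, 2).
1. U lies on line XJ with XU:UJ = 3:4 ⇒ U = (4/7, 0)
2. Q is where the line through B parallel to JX meets line XE ⇒ Q = (-1/2, 1)
3. C is the intersection of line QJ and line BX ⇒ C = (-1, 2)
4. T is the midpoint of UQ ⇒ T = (1/28, 1/2)
2·[TEC] = -3/2, 2·[BJX] = 1
[TEC]:[BJX] = -3/2:1 = -3/2

[TEC]:[BJX] = -3/2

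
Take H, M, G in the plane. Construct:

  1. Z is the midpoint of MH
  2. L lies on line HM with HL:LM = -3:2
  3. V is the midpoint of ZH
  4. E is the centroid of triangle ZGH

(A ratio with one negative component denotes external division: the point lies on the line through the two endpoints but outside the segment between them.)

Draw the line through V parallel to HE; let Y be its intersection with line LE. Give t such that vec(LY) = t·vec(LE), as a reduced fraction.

Assign H = (0, 0), M = (1, 0), G = (0, 1) — the answer is frame-independent, so this choice is without loss of generality.
1. Z is the midpoint of MH ⇒ Z = (1/2, 0)
2. L lies on line HM with HL:LM = -3:2 ⇒ L = (3, 0)
3. V is the midpoint of ZH ⇒ V = (1/4, 0)
4. E is the centroid of triangle ZGH ⇒ E = (1/6, 1/3)
through V parallel to HE: direction (1/6, 1/3); meets LE at Y = (29/72, 11/36)
Y = L + t·(E−L) with t = 11/12

t = 11/12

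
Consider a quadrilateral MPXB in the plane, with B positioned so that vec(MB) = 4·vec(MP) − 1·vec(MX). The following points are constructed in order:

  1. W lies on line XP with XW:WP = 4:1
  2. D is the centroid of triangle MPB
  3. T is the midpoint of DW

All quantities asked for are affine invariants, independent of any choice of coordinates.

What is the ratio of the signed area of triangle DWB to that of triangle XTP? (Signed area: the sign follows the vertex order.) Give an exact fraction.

Set M = (0, 0), P = (1, 0), X = (0, 1), B = (4, -1); any affine frame gives the same invariant.
1. W lies on line XP with XW:WP = 4:1 ⇒ W = (4/5, 1/5)
2. D is the centroid of triangle MPB ⇒ D = (5/3, -1/3)
3. T is the midpoint of DW ⇒ T = (37/30, -1/15)
2·[DWB] = -2/3, 2·[XTP] = -1/6
[DWB]:[XTP] = -2/3:-1/6 = 4

[DWB]:[XTP] = 4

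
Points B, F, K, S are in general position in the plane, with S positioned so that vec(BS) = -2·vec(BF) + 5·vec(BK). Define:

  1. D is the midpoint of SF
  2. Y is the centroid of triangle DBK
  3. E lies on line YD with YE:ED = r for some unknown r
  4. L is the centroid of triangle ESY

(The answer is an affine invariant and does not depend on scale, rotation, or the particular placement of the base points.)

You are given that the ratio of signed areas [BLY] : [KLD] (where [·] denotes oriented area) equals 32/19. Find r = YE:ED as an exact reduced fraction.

Assign B = (0, 0), F = (1, 0), K = (0, 1), S = (-2, 5) — the answer is frame-independent, so this choice is without loss of generality.
1. D is the midpoint of SF ⇒ D = (-1/2, 5/2)
2. Y is the centroid of triangle DBK ⇒ Y = (-1/6, 7/6)
3. With YE:ED = r, write λ = r/(r+1) so E = Y + λ·(D−Y); E is affine-linear in λ
4. L is the centroid of triangle ESY ⇒ L is an affine combination of earlier points and hence also affine-linear in λ
Every point depending on E is an affine combination of E and λ-independent points, so each such coordinate is linear in λ; the λ² term in each signed area is a multiple of (D−Y)×(D−Y) = 0, so 2·[BLY] and 2·[KLD] are each linear in λ. Evaluating at λ=0 and λ=1:
  2·[BLY] = -1/18·λ − 1/2,   2·[KLD] = 1/18·λ − 4/9
So [BLY]:[KLD] = (-1/18·λ − 1/2) / (1/18·λ − 4/9). Setting this equal to 32/19:
  -1/18·λ − 1/2 = 32/19·(1/18·λ − 4/9)  ⇒  λ = 5/3
Then r = λ/(1−λ) = (5/3)/(-2/3) = -5/2. Check: with r = -5/2, E = (-13/18, 61/18) and [BLY]:[KLD] = 32/19 as required.

r = -5/2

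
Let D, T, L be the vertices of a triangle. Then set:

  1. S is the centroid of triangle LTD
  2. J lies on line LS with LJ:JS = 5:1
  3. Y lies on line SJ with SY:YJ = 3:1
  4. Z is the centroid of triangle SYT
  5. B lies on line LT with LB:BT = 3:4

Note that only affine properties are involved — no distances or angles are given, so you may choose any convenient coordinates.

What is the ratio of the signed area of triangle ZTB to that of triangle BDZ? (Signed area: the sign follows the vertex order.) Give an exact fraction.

[ZTB]:[BDZ] = 10/17

Work in coordinates with D = (0, 0), T = (1, 0), L = (0, 1).
1. S is the centroid of triangle LTD ⇒ S = (1/3, 1/3)
2. J lies on line LS with LJ:JS = 5:1 ⇒ J = (5/18, 4/9)
3. Y lies on line SJ with SY:YJ = 3:1 ⇒ Y = (7/24, 5/12)
4. Z is the centroid of triangle SYT ⇒ Z = (13/24, 1/4)
5. B lies on line LT with LB:BT = 3:4 ⇒ B = (3/7, 4/7)
2·[ZTB] = 5/42, 2·[BDZ] = 17/84
[ZTB]:[BDZ] = 5/42:17/84 = 10/17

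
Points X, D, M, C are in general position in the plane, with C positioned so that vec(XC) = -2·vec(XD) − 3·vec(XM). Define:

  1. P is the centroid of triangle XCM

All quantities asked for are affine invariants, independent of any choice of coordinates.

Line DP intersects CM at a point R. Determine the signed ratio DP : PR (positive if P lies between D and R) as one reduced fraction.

DP:PR = 8

Set X = (0, 0), D = (1, 0), M = (0, 1), C = (-2, -3); any affine frame gives the same invariant.
1. P is the centroid of triangle XCM ⇒ P = (-2/3, -2/3)
line DP meets CM at R = (-7/8, -3/4)
P = D + t·(R−D) with t = 8/9, so DP:PR = 8/9:1/9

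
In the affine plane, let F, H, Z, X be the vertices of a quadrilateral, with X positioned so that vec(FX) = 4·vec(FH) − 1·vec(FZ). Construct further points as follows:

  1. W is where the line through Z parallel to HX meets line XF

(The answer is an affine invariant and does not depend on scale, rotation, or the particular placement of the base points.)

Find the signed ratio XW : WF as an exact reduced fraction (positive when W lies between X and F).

Assign F = (0, 0), H = (1, 0), Z = (0, 1), X = (4, -1) — the answer is frame-independent, so this choice is without loss of generality.
1. W is where the line through Z parallel to HX meets line XF ⇒ W = (12, -3)
W = X + t·(F−X) with t = -2, so XW:WF = t:(1−t) = -2:3

XW:WF = -2/3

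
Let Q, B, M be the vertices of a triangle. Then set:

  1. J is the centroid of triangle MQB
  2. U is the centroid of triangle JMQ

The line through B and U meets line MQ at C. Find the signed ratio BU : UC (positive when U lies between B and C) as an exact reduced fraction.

BU:UC = 8

Work in coordinates with Q = (0, 0), B = (1, 0), M = (0, 1).
1. J is the centroid of triangle MQB ⇒ J = (1/3, 1/3)
2. U is the centroid of triangle JMQ ⇒ U = (1/9, 4/9)
line BU meets MQ at C = (0, 1/2)
U = B + t·(C−B) with t = 8/9, so BU:UC = 8/9:1/9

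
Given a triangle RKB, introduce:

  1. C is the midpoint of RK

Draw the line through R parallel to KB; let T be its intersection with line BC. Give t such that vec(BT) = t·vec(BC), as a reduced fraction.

Choose coordinates R = (0, 0), K = (1, 0), B = (0, 1).
1. C is the midpoint of RK ⇒ C = (1/2, 0)
through R parallel to KB: direction (-1, 1); meets BC at T = (1, -1)
T = B + t·(C−B) with t = 2

t = 2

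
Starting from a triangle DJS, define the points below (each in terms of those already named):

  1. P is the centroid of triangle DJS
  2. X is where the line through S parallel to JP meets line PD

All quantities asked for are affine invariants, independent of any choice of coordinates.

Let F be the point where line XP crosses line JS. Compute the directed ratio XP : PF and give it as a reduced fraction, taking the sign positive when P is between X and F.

Assign D = (0, 0), J = (1, 0), S = (0, 1) — the answer is frame-independent, so this choice is without loss of generality.
1. P is the centroid of triangle DJS ⇒ P = (1/3, 1/3)
2. X is where the line through S parallel to JP meets line PD ⇒ X = (2/3, 2/3)
line XP meets JS at F = (1/2, 1/2)
P = X + t·(F−X) with t = 2, so XP:PF = 2:-1

XP:PF = -2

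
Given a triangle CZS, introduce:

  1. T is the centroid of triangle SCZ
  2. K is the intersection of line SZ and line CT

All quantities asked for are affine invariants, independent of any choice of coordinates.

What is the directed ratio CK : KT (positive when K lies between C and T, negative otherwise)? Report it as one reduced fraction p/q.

CK:KT = -3

Work in coordinates with C = (0, 0), Z = (1, 0), S = (0, 1).
1. T is the centroid of triangle SCZ ⇒ T = (1/3, 1/3)
2. K is the intersection of line SZ and line CT ⇒ K = (1/2, 1/2)
K = C + t·(T−C) with t = 3/2, so CK:KT = t:(1−t) = 3/2:-1/2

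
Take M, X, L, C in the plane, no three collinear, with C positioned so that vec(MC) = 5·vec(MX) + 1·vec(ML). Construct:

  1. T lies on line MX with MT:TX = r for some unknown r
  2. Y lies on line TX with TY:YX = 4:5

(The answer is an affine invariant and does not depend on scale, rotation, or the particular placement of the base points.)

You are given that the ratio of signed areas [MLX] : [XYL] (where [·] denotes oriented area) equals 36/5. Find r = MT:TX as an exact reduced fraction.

Assign M = (0, 0), X = (1, 0), L = (0, 1), C = (5, 1) — the answer is frame-independent, so this choice is without loss of generality.
1. With MT:TX = r, write λ = r/(r+1) so T = M + λ·(X−M); T is affine-linear in λ
2. Y lies on line TX with TY:YX = 4:5 ⇒ Y is an affine combination of earlier points and hence also affine-linear in λ
Every point depending on T is an affine combination of T and λ-independent points, so each such coordinate is linear in λ; the λ² term in each signed area is a multiple of (X−M)×(X−M) = 0, so 2·[MLX] and 2·[XYL] are each linear in λ. Evaluating at λ=0 and λ=1:
  2·[MLX] = -1,   2·[XYL] = 5/9·λ − 5/9
So [MLX]:[XYL] = (-1) / (5/9·λ − 5/9). Setting this equal to 36/5:
  -1 = 36/5·(5/9·λ − 5/9)  ⇒  λ = 3/4
Then r = λ/(1−λ) = (3/4)/(1/4) = 3. Check: with r = 3, T = (3/4, 0) and [MLX]:[XYL] = 36/5 as required.

r = 3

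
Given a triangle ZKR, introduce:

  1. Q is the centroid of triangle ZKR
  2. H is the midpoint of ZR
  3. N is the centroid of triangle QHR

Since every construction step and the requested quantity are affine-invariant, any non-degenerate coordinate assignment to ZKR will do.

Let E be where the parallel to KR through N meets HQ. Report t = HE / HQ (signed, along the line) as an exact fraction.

Assign Z = (0, 0), K = (1, 0), R = (0, 1) — the answer is frame-independent, so this choice is without loss of generality.
1. Q is the centroid of triangle ZKR ⇒ Q = (1/3, 1/3)
2. H is the midpoint of ZR ⇒ H = (0, 1/2)
3. N is the centroid of triangle QHR ⇒ N = (1/9, 11/18)
through N parallel to KR: direction (-1, 1); meets HQ at E = (4/9, 5/18)
E = H + t·(Q−H) with t = 4/3

t = 4/3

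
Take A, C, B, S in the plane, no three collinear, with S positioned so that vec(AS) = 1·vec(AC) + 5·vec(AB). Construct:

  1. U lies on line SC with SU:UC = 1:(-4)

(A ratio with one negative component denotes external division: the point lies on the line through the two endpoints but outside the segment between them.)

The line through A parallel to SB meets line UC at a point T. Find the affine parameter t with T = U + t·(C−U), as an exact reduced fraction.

Assign A = (0, 0), C = (1, 0), B = (0, 1), S = (1, 5) — the answer is frame-independent, so this choice is without loss of generality.
1. U lies on line SC with SU:UC = 1:(-4) ⇒ U = (1, 20/3)
through A parallel to SB: direction (-1, -4); meets UC at T = (1, 4)
T = U + t·(C−U) with t = 2/5

t = 2/5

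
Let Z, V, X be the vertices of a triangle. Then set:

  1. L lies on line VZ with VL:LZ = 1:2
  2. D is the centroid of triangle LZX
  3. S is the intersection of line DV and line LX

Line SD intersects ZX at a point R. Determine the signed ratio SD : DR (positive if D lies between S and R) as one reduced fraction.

Assign Z = (0, 0), V = (1, 0), X = (0, 1) — the answer is frame-independent, so this choice is without loss of generality.
1. L lies on line VZ with VL:LZ = 1:2 ⇒ L = (2/3, 0)
2. D is the centroid of triangle LZX ⇒ D = (2/9, 1/3)
3. S is the intersection of line DV and line LX ⇒ S = (8/15, 1/5)
line SD meets ZX at R = (0, 3/7)
D = S + t·(R−S) with t = 7/12, so SD:DR = 7/12:5/12

SD:DR = 7/5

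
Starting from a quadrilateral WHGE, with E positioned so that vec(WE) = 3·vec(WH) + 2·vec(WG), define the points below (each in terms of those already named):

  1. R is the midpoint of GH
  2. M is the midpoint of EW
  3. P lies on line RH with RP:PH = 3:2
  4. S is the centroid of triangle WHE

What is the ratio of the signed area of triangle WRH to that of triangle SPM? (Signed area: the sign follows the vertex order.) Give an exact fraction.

Set W = (0, 0), H = (1, 0), G = (0, 1), E = (3, 2); any affine frame gives the same invariant.
1. R is the midpoint of GH ⇒ R = (1/2, 1/2)
2. M is the midpoint of EW ⇒ M = (3/2, 1)
3. P lies on line RH with RP:PH = 3:2 ⇒ P = (4/5, 1/5)
4. S is the centroid of triangle WHE ⇒ S = (4/3, 2/3)
2·[WRH] = -1/2, 2·[SPM] = -1/10
[WRH]:[SPM] = -1/2:-1/10 = 5

[WRH]:[SPM] = 5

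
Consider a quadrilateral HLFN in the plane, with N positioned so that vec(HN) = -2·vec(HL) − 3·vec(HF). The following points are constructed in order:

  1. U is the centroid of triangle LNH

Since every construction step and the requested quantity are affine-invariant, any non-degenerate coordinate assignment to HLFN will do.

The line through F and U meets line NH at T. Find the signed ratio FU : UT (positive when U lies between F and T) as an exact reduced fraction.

Set H = (0, 0), L = (1, 0), F = (0, 1), N = (-2, -3); any affine frame gives the same invariant.
1. U is the centroid of triangle LNH ⇒ U = (-1/3, -1)
line FU meets NH at T = (-2/9, -1/3)
U = F + t·(T−F) with t = 3/2, so FU:UT = 3/2:-1/2

FU:UT = -3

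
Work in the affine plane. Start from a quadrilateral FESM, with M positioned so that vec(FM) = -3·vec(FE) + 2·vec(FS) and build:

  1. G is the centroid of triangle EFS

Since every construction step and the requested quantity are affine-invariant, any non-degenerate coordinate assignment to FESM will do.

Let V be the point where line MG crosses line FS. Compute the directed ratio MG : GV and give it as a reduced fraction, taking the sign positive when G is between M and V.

MG:GV = -10

Work in coordinates with F = (0, 0), E = (1, 0), S = (0, 1), M = (-3, 2).
1. G is the centroid of triangle EFS ⇒ G = (1/3, 1/3)
line MG meets FS at V = (0, 1/2)
G = M + t·(V−M) with t = 10/9, so MG:GV = 10/9:-1/9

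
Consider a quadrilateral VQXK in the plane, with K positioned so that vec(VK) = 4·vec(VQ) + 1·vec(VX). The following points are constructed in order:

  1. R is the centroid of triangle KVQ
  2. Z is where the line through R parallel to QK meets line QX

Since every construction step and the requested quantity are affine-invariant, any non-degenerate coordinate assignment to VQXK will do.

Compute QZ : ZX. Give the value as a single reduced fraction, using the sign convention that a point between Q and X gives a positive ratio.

Work in coordinates with V = (0, 0), Q = (1, 0), X = (0, 1), K = (4, 1).
1. R is the centroid of triangle KVQ ⇒ R = (5/3, 1/3)
2. Z is where the line through R parallel to QK meets line QX ⇒ Z = (11/12, 1/12)
Z = Q + t·(X−Q) with t = 1/12, so QZ:ZX = t:(1−t) = 1/12:11/12

QZ:ZX = 1/11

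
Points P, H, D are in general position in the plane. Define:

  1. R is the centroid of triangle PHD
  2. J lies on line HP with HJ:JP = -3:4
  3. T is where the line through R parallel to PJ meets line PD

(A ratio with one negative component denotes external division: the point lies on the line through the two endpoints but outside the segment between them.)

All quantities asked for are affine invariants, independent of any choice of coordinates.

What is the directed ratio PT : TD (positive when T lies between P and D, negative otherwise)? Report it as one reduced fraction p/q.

PT:TD = 1/2

Set P = (0, 0), H = (1, 0), D = (0, 1); any affine frame gives the same invariant.
1. R is the centroid of triangle PHD ⇒ R = (1/3, 1/3)
2. J lies on line HP with HJ:JP = -3:4 ⇒ J = (4, 0)
3. T is where the line through R parallel to PJ meets line PD ⇒ T = (0, 1/3)
T = P + t·(D−P) with t = 1/3, so PT:TD = t:(1−t) = 1/3:2/3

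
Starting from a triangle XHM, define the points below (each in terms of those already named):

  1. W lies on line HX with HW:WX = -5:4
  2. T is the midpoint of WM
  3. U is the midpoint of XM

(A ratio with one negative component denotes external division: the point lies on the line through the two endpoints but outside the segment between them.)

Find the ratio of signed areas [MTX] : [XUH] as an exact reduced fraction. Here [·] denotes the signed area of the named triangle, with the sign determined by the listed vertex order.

[MTX]:[XUH] = -4

Set X = (0, 0), H = (1, 0), M = (0, 1); any affine frame gives the same invariant.
1. W lies on line HX with HW:WX = -5:4 ⇒ W = (-4, 0)
2. T is the midpoint of WM ⇒ T = (-2, 1/2)
3. U is the midpoint of XM ⇒ U = (0, 1/2)
2·[MTX] = 2, 2·[XUH] = -1/2
[MTX]:[XUH] = 2:-1/2 = -4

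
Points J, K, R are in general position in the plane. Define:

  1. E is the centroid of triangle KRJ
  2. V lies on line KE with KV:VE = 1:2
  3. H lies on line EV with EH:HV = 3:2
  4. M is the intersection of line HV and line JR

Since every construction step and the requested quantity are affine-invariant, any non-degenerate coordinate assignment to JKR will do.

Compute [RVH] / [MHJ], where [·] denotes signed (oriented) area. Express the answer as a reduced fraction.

Assign J = (0, 0), K = (1, 0), R = (0, 1) — the answer is frame-independent, so this choice is without loss of generality.
1. E is the centroid of triangle KRJ ⇒ E = (1/3, 1/3)
2. V lies on line KE with KV:VE = 1:2 ⇒ V = (7/9, 1/9)
3. H lies on line EV with EH:HV = 3:2 ⇒ H = (3/5, 1/5)
4. M is the intersection of line HV and line JR ⇒ M = (0, 1/2)
2·[RVH] = -4/45, 2·[MHJ] = -3/10
[RVH]:[MHJ] = -4/45:-3/10 = 8/27

[RVH]:[MHJ] = 8/27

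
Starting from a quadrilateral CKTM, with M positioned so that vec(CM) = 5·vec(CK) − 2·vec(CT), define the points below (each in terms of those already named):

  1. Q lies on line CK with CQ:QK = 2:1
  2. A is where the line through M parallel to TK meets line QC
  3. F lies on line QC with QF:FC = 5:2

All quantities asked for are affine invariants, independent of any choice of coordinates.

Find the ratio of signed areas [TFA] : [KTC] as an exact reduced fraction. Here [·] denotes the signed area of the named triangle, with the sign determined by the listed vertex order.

Work in coordinates with C = (0, 0), K = (1, 0), T = (0, 1), M = (5, -2).
1. Q lies on line CK with CQ:QK = 2:1 ⇒ Q = (2/3, 0)
2. A is where the line through M parallel to TK meets line QC ⇒ A = (3, 0)
3. F lies on line QC with QF:FC = 5:2 ⇒ F = (4/21, 0)
2·[TFA] = 59/21, 2·[KTC] = 1
[TFA]:[KTC] = 59/21:1 = 59/21

[TFA]:[KTC] = 59/21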